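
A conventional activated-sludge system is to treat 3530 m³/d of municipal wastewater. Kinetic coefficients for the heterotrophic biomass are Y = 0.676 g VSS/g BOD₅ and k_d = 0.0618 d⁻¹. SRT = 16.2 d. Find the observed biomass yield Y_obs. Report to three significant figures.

Correct the yield for decay: Y_obs = Y/(1 + k_d θ_c) = 0.676 / (1 + 0.0618 × 16.2) = 0.676 / 2.001 = 0.3378.

Y_obs ≈ 0.338 g VSS/g BOD₅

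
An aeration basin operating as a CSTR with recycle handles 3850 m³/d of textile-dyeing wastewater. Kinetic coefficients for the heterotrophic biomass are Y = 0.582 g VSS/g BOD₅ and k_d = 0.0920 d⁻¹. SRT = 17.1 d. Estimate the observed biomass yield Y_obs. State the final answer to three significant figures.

Correct the yield for decay: Y_obs = Y/(1 + k_d θ_c) = 0.582 / (1 + 0.0920 × 17.1) = 0.582 / 2.573 = 0.2262.

Y_obs ≈ 0.226 g VSS/g BOD₅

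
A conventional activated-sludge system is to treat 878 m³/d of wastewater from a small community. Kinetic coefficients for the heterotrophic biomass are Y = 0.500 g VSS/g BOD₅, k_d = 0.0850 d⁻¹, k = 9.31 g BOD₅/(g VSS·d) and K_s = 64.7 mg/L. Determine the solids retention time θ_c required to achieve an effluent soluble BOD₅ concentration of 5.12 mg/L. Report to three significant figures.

θ_c ≈ 3.90 d

Specific growth rate at S = 5.12 mg/L: μ = YkS/(K_s+S) = 0.500·9.31·5.12/(64.7+5.12) = 0.3414 d⁻¹.
Then 1/θ_c = μ − k_d = 0.3414 − 0.0850 = 0.2564 d⁻¹, giving θ_c = 3.901 d.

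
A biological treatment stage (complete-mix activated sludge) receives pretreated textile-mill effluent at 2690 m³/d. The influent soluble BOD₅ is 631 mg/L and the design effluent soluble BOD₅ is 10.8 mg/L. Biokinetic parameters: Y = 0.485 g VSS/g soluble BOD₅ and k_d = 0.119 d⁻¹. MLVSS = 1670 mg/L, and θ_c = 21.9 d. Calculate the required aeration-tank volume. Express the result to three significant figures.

V ≈ 2940 m³

From the SRT design equation V = Y Q (S₀−S) θ_c / [X (1 + k_d θ_c)] = 0.485 × 2690 × (631 − 10.8) × 21.9 / [1670 × (1 + 0.119 × 21.9)] = 1.77×10^7 / 6022 = 2942 m³.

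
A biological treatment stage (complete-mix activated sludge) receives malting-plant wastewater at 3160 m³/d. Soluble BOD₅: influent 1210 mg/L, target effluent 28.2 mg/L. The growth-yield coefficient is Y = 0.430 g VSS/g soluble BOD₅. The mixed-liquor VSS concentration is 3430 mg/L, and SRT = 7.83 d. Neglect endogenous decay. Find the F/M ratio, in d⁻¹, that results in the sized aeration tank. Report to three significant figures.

F/M ≈ 0.304 d⁻¹

Biomass mass balance (decay neglected): V·X = Y·Q·(S₀ − S)·θ_c, so V = 0.430 × 3160 × (1210 − 28.2) × 7.83 / 3430 = 3666 m³.
F/M = applied load / biomass = Q·S₀/(V·X) = 3160 × 1210 / (3666 × 3430) = 0.3041 d⁻¹.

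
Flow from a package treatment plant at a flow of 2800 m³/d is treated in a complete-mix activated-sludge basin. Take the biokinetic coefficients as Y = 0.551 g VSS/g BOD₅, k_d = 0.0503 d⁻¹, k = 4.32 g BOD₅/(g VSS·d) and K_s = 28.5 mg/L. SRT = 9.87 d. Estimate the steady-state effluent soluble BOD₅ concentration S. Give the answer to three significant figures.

S ≈ 1.94 mg/L

Effluent substrate depends only on kinetics and SRT: S = K_s(1 + k_d θ_c) / [θ_c(Yk − k_d) − 1] = 28.5 × (1 + 0.0503 × 9.87) / [9.87 × (0.551 × 4.32 − 0.0503) − 1] = 42.65 / 22.00 = 1.939 mg/L.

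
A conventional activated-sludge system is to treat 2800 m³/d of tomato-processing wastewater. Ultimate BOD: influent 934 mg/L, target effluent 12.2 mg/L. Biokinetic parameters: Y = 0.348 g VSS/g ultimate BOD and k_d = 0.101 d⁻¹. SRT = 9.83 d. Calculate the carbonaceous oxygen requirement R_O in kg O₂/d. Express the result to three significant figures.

R_O ≈ 1940 kg O₂/d

Y_obs = Y / (1 + k_d θ_c) = 0.348 / (1 + 0.101 × 9.83) = 0.348 / 1.993 = 0.1746.
ΔS = 934 − 12.2 = 921.8 mg/L, so the substrate removal rate is 2800 × 921.8/1000 = 2581 kg ultimate BOD/d.
P_X = Y_obs·Q·(S₀ − S) = 0.1746 × 2581 = 450.7 kg VSS/d.
Carbonaceous O₂ demand = substrate oxidised − cell-mass equivalent = 2581 − 1.42 × 450.7 = 1941 kg O₂/d.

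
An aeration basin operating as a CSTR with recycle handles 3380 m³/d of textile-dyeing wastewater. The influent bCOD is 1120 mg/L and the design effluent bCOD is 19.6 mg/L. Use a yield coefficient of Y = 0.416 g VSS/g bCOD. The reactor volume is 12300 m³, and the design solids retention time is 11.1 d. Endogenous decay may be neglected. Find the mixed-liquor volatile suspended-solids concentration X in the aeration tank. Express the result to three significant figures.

From V·X = Y·Q·(S₀ − S)·θ_c (decay neglected): X = 0.416 × 3380 × (1120 − 19.6) × 11.1 / 12300 = 1396 mg/L.

X ≈ 1400 mg/L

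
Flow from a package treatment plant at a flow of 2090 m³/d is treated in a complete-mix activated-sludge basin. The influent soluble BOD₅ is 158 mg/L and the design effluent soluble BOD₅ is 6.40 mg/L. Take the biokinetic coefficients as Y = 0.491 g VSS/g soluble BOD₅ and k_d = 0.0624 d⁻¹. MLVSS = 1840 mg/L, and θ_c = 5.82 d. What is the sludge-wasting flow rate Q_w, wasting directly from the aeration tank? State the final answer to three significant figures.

Q_w ≈ 62.0 m³/d

Steady-state biomass mass balance: V·X·(1 + k_d·θ_c) = Y·Q·(S₀ − S)·θ_c, so V = 0.491 × 2090 × (158 − 6.40) × 5.82 / [1840 × (1 + 0.0624 × 5.82)] = 9.05×10^5 / 2508 = 361.0 m³.
For wasting at MLVSS concentration, Q_w = V/θ_c = 361.0/5.82 = 62.02 m³/d.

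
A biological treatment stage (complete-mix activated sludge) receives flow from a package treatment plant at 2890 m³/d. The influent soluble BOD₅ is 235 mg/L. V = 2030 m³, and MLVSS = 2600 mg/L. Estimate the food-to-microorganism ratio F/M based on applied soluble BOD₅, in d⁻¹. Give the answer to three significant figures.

F/M = applied load / biomass = Q·S₀/(V·X) = 2890 × 235 / (2030 × 2600) = 0.1287 d⁻¹.

F/M ≈ 0.129 d⁻¹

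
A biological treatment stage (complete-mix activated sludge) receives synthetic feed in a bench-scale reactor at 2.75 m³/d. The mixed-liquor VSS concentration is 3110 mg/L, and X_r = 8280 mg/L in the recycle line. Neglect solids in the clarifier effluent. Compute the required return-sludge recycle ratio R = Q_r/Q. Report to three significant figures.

R ≈ 0.602

Mass balance around the secondary clarifier (neglecting effluent solids): R = X / (X_r − X) = 3110 / (8280 − 3110) = 0.6015.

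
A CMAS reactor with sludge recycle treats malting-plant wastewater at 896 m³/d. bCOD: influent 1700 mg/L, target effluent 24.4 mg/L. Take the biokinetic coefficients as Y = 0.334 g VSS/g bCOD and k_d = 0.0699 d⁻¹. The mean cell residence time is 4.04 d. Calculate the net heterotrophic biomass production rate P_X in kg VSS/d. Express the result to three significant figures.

P_X ≈ 391 kg VSS/d

Observed yield with endogenous decay: Y_obs = Y / (1 + k_d·θ_c) = 0.334 / (1 + 0.0699 × 4.04) = 0.334 / 1.282 = 0.2604 g VSS/g bCOD.
ΔS = 1700 − 24.4 = 1676 mg/L, so the substrate removal rate is 896 × 1676/1000 = 1501 kg bCOD/d.
P_X = Y_obs · Q(S₀ − S) = 0.2604 × 1501 = 391.0 kg VSS/d.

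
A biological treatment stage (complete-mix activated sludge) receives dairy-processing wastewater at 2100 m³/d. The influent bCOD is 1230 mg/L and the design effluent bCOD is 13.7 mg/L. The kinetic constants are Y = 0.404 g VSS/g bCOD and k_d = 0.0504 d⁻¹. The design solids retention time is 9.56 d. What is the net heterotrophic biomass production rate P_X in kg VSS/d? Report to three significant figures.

P_X ≈ 696 kg VSS/d

Observed yield with endogenous decay: Y_obs = Y / (1 + k_d·θ_c) = 0.404 / (1 + 0.0504 × 9.56) = 0.404 / 1.482 = 0.2726 g VSS/g bCOD.
ΔS = 1230 − 13.7 = 1216 mg/L, so the substrate removal rate is 2100 × 1216/1000 = 2554 kg bCOD/d.
Biomass produced: P_X = Y_obs·Q·ΔS = 0.2726 × 2554 ≈ 696.4 kg VSS/d.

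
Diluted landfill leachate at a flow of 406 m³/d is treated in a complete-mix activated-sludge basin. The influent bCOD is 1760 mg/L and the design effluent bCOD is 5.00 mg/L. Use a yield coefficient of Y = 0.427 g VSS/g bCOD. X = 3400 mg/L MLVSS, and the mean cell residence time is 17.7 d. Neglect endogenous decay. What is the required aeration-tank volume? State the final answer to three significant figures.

V ≈ 1580 m³

V·X = Y·Q·ΔS·θ_c gives V = 0.427 × 406 × (1760 − 5.00) × 17.7 / 3400 = 1584 m³.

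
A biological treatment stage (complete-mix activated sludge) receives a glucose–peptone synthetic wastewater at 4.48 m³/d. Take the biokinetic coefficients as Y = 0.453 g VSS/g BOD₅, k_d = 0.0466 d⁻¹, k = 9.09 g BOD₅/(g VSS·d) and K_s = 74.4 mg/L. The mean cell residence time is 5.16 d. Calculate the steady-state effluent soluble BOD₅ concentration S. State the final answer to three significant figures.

Effluent substrate depends only on kinetics and SRT: S = K_s(1 + k_d θ_c) / [θ_c(Yk − k_d) − 1] = 74.4 × (1 + 0.0466 × 5.16) / [5.16 × (0.453 × 9.09 − 0.0466) − 1] = 92.29 / 20.01 = 4.613 mg/L.

S ≈ 4.61 mg/L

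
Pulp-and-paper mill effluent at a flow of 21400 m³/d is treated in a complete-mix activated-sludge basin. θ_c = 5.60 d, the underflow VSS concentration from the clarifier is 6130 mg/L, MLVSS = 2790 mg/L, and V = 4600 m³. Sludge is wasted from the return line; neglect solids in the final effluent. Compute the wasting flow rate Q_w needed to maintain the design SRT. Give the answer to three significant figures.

Q_w ≈ 374 m³/d

Wasting from the return line (neglecting effluent solids): Q_w = V·X / (θ_c·X_r) = 4600 × 2790 / (5.60 × 6130) = 373.9 m³/d.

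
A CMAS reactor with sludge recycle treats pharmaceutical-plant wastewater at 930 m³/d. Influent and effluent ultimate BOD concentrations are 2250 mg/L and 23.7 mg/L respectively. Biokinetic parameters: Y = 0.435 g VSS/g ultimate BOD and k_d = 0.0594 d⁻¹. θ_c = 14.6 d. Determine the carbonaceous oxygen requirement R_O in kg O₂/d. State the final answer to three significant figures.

R_O ≈ 1390 kg O₂/d

Y_obs = Y / (1 + k_d θ_c) = 0.435 / (1 + 0.0594 × 14.6) = 0.435 / 1.867 = 0.2330.
Mass of ultimate BOD removed per day: Q(S₀ − S) = 930 × 2226 g/m³ = 2070 kg/d.
P_X = Y_obs·Q·(S₀ − S) = 0.2330 × 2070 = 482.3 kg VSS/d.
R_O = Q·ΔS − 1.42 P_X = 2070 − 684.9 = 1386 kg O₂/d.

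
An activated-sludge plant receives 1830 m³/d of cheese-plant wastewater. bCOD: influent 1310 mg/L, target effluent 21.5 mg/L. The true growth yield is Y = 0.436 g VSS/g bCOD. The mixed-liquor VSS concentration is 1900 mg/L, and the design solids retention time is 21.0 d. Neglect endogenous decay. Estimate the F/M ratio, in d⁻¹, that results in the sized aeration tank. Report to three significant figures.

V·X = Y·Q·ΔS·θ_c gives V = 0.436 × 1830 × (1310 − 21.5) × 21.0 / 1900 = 11363 m³.
F/M = Q·S₀ / (V·X) = 1830 × 1310 / (11363 × 1900) = 0.1110 g bCOD·(g VSS·d)⁻¹.

F/M ≈ 0.111 d⁻¹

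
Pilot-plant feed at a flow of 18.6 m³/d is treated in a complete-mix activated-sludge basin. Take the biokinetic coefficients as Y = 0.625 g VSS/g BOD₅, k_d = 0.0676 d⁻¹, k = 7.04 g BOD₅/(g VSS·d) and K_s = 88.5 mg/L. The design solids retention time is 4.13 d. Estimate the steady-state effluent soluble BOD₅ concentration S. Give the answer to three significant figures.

S ≈ 6.70 mg/L

Effluent substrate depends only on kinetics and SRT: S = K_s(1 + k_d θ_c) / [θ_c(Yk − k_d) − 1] = 88.5 × (1 + 0.0676 × 4.13) / [4.13 × (0.625 × 7.04 − 0.0676) − 1] = 113.2 / 16.89 = 6.702 mg/L.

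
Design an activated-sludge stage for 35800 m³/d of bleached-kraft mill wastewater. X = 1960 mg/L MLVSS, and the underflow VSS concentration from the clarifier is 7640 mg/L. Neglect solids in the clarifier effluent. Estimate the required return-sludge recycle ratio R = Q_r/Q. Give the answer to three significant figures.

R ≈ 0.345

Solids balance on the clarifier gives (1+R)X = R·X_r, so R = X/(X_r − X) = 1960 / (7640 − 1960) = 0.3451.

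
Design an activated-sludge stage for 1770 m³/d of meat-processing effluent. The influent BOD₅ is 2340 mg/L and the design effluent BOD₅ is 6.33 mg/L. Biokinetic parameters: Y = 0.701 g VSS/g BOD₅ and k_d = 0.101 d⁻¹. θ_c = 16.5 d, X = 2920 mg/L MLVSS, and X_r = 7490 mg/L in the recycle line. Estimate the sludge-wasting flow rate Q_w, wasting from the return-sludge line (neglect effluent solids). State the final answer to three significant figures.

Rearranging the biomass balance for a CMAS with decay, V = Y·Q·ΔS·θ_c / [X·(1+k_d θ_c)] = 0.701 × 1770 × (2340 − 6.33) × 16.5 / [2920 × (1 + 0.101 × 16.5)] = 4.78×10^7 / 7786 = 6136 m³.
θ_c = V·X/(Q_w·X_r) when wasting from the recycle, so Q_w = V·X/(θ_c·X_r) = 6136 × 2920 / (16.5 × 7490) = 145.0 m³/d.

Q_w ≈ 145 m³/d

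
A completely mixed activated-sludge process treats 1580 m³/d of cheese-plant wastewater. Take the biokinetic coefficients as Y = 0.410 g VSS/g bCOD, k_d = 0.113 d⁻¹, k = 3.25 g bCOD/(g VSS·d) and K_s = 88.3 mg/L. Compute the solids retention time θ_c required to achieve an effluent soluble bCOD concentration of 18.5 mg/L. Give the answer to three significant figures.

θ_c ≈ 8.49 d

At the target effluent, Y k S/(K_s+S) = 0.410×3.25×18.5/106.8 = 0.2308 d⁻¹.
1/θ_c = 0.2308 − 0.113 = 0.1178 d⁻¹, so θ_c = 8.488 d.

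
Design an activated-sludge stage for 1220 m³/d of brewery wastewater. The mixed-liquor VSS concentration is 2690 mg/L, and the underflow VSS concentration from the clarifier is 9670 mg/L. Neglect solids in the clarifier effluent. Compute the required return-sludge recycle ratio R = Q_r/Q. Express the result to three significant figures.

Solids balance on the clarifier gives (1+R)X = R·X_r, so R = X/(X_r − X) = 2690 / (9670 − 2690) = 0.3854.

R ≈ 0.385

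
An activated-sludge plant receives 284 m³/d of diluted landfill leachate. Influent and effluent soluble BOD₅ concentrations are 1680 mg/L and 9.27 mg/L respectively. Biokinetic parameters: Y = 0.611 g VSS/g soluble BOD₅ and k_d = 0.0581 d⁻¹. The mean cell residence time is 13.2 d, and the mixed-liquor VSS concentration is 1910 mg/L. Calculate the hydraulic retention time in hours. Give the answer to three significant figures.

From the SRT design equation V = Y Q (S₀−S) θ_c / [X (1 + k_d θ_c)] = 0.611 × 284 × (1680 − 9.27) × 13.2 / [1910 × (1 + 0.0581 × 13.2)] = 3.83×10^6 / 3375 = 1134 m³.
HRT = V/Q = 1134 m³ / 284 m³·d⁻¹ = 3.993 d × 24 = 95.83 h.

τ ≈ 95.8 h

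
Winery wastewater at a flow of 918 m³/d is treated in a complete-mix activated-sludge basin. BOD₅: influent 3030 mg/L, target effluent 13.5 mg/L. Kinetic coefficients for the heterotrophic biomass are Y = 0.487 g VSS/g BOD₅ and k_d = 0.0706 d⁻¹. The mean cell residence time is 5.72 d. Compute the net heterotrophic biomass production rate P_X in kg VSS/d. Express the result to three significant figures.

Observed yield with endogenous decay: Y_obs = Y / (1 + k_d·θ_c) = 0.487 / (1 + 0.0706 × 5.72) = 0.487 / 1.404 = 0.3469 g VSS/g BOD₅.
ΔS = 3030 − 13.5 = 3016 mg/L, so the substrate removal rate is 918 × 3016/1000 = 2769 kg BOD₅/d.
So the net sludge growth is P_X = 0.3469 × 2769 = 960.6 kg VSS/d.

P_X ≈ 961 kg VSS/d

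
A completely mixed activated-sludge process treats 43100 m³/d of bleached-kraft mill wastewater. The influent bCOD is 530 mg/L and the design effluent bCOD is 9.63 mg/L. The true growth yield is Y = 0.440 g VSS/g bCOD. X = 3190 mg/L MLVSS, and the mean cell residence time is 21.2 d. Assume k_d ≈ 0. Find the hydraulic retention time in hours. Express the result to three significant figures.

Biomass mass balance (decay neglected): V·X = Y·Q·(S₀ − S)·θ_c, so V = 0.440 × 43100 × (530 − 9.63) × 21.2 / 3190 = 65582 m³.
HRT = V/Q = 65582 m³ / 43100 m³·d⁻¹ = 1.522 d × 24 = 36.52 h.

τ ≈ 36.5 h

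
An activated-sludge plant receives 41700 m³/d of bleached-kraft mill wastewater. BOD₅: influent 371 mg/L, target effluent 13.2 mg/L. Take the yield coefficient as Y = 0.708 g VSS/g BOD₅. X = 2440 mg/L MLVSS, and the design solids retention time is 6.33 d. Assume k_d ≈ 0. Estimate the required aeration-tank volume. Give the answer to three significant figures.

V ≈ 27400 m³

Biomass mass balance (decay neglected): V·X = Y·Q·(S₀ − S)·θ_c, so V = 0.708 × 41700 × (371 − 13.2) × 6.33 / 2440 = 27405 m³.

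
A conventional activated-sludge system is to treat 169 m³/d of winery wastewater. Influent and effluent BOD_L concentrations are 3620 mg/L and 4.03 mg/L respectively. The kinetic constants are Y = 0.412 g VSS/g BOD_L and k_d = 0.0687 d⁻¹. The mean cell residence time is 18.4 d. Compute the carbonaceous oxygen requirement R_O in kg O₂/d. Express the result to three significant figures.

Correct the yield for decay: Y_obs = Y/(1 + k_d θ_c) = 0.412 / (1 + 0.0687 × 18.4) = 0.412 / 2.264 = 0.1820.
ΔS = 3620 − 4.03 = 3616 mg/L, so the substrate removal rate is 169 × 3616/1000 = 611.1 kg BOD_L/d.
Net sludge production P_X = 0.1820 × 611.1 = 111.2 kg VSS/d.
Carbonaceous O₂ demand = substrate oxidised − cell-mass equivalent = 611.1 − 1.42 × 111.2 = 453.2 kg O₂/d.

R_O ≈ 453 kg O₂/d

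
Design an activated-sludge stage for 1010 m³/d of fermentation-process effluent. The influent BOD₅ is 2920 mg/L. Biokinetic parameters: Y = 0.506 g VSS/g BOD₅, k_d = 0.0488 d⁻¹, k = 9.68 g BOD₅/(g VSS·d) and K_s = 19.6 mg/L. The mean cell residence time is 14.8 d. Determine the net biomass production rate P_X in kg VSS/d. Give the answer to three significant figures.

P_X ≈ 866 kg VSS/d

For a completely mixed reactor with recycle the Lawrence–McCarty relation gives S = K_s·(1 + k_d·θ_c) / [θ_c·(Y·k − k_d) − 1] = 19.6 × (1 + 0.0488 × 14.8) / [14.8 × (0.506 × 9.68 − 0.0488) − 1] = 33.76 / 70.77 = 0.4770 mg/L.
Y_obs = Y / (1 + k_d θ_c) = 0.506 / (1 + 0.0488 × 14.8) = 0.506 / 1.722 = 0.2938.
Substrate removed = Q·(S₀ − S) = 1010 m³/d × (2920 − 0.477) g/m³ = 2.95×10^6 g/d = 2949 kg/d.
So the net sludge growth is P_X = 0.2938 × 2949 = 866.3 kg VSS/d.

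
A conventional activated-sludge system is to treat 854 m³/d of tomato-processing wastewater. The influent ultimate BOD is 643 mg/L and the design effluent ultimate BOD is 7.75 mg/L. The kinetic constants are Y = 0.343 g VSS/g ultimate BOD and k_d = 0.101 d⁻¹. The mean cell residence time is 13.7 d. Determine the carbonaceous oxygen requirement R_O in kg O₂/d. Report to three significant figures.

The observed yield is Y_obs = Y/(1 + k_d·θ_c) = 0.343 / (1 + 0.101 × 13.7) = 0.343 / 2.384 = 0.1439 g VSS per g ultimate BOD removed.
Substrate removed = Q·(S₀ − S) = 854 m³/d × (643 − 7.75) g/m³ = 5.43×10^5 g/d = 542.5 kg/d.
Net sludge production P_X = 0.1439 × 542.5 = 78.06 kg VSS/d.
R_O = Q·(S₀ − S) − 1.42·P_X = 542.5 − 1.42 × 78.06 = 431.7 kg O₂/d.

R_O ≈ 432 kg O₂/d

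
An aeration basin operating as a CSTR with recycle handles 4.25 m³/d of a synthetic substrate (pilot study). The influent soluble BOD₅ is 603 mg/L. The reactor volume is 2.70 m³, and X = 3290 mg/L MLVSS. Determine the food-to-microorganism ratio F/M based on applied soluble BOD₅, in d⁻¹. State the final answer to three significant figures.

F/M = Q·S₀ / (V·X) = 4.25 × 603 / (2.700 × 3290) = 0.2885 g soluble BOD₅·(g VSS·d)⁻¹.

F/M ≈ 0.289 d⁻¹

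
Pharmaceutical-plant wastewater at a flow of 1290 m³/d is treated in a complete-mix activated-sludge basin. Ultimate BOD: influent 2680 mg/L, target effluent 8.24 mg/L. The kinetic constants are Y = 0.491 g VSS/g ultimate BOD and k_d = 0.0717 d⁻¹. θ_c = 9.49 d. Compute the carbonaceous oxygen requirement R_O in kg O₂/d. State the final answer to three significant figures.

R_O ≈ 2020 kg O₂/d

Y_obs = Y / (1 + k_d θ_c) = 0.491 / (1 + 0.0717 × 9.49) = 0.491 / 1.680 = 0.2922.
ΔS = 2680 − 8.24 = 2672 mg/L, so the substrate removal rate is 1290 × 2672/1000 = 3447 kg ultimate BOD/d.
Biomass synthesised: P_X = Y_obs × 3447 = 1007 kg VSS/d.
R_O = Q·ΔS − 1.42 P_X = 3447 − 1430 = 2017 kg O₂/d.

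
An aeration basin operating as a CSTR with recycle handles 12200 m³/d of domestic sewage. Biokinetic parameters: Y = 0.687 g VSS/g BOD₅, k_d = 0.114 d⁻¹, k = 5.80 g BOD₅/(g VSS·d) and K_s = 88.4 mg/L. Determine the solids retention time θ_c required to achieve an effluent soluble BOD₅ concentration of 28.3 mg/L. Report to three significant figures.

Specific growth rate at S = 28.3 mg/L: μ = YkS/(K_s+S) = 0.687·5.80·28.3/(88.4+28.3) = 0.9663 d⁻¹.
Then 1/θ_c = μ − k_d = 0.9663 − 0.114 = 0.8523 d⁻¹, giving θ_c = 1.173 d.

θ_c ≈ 1.17 d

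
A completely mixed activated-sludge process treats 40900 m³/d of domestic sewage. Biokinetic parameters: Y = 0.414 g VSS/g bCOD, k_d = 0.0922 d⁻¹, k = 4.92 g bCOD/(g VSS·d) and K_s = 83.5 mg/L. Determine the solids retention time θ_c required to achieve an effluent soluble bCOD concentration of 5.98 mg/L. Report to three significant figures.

Specific growth rate at S = 5.98 mg/L: μ = YkS/(K_s+S) = 0.414·4.92·5.98/(83.5+5.98) = 0.1361 d⁻¹.
Then 1/θ_c = μ − k_d = 0.1361 − 0.0922 = 0.04393 d⁻¹, giving θ_c = 22.77 d.

θ_c ≈ 22.8 d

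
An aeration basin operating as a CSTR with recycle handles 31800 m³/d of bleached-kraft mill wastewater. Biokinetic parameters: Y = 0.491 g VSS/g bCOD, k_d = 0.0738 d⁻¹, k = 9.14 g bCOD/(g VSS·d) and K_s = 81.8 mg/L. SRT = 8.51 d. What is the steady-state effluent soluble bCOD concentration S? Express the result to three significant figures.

From the Monod/SRT balance for a CMAS, S = K_s·(1+k_d θ_c)/[θ_c·(Y k − k_d) − 1] = 81.8 × (1 + 0.0738 × 8.51) / [8.51 × (0.491 × 9.14 − 0.0738) − 1] = 133.2 / 36.56 = 3.642 mg/L.

S ≈ 3.64 mg/L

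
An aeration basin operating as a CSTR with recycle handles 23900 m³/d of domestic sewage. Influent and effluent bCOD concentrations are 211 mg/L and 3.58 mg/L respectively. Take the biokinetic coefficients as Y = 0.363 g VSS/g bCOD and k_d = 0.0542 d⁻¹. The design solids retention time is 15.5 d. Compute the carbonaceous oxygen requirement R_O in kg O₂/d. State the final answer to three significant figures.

R_O ≈ 3570 kg O₂/d

Correct the yield for decay: Y_obs = Y/(1 + k_d θ_c) = 0.363 / (1 + 0.0542 × 15.5) = 0.363 / 1.840 = 0.1973.
Substrate removed = Q·(S₀ − S) = 23900 m³/d × (211 − 3.58) g/m³ = 4.96×10^6 g/d = 4957 kg/d.
P_X = Y_obs·Q·(S₀ − S) = 0.1973 × 4957 = 977.9 kg VSS/d.
R_O = Q·ΔS − 1.42 P_X = 4957 − 1389 = 3569 kg O₂/d.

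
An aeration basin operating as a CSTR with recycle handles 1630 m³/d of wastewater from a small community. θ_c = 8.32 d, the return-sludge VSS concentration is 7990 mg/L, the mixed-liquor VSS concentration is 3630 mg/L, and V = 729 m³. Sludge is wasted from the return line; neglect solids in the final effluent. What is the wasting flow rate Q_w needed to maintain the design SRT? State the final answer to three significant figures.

Q_w ≈ 39.8 m³/d

Wasting from the return line (neglecting effluent solids): Q_w = V·X / (θ_c·X_r) = 729.0 × 3630 / (8.32 × 7990) = 39.81 m³/d.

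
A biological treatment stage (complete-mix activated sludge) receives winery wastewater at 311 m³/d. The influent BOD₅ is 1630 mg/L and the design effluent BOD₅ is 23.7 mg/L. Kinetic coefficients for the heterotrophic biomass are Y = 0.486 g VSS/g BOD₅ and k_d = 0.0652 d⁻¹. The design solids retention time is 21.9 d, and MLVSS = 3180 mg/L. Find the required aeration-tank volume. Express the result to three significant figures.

V ≈ 689 m³

Rearranging the biomass balance for a CMAS with decay, V = Y·Q·ΔS·θ_c / [X·(1+k_d θ_c)] = 0.486 × 311 × (1630 − 23.7) × 21.9 / [3180 × (1 + 0.0652 × 21.9)] = 5.32×10^6 / 7721 = 688.7 m³.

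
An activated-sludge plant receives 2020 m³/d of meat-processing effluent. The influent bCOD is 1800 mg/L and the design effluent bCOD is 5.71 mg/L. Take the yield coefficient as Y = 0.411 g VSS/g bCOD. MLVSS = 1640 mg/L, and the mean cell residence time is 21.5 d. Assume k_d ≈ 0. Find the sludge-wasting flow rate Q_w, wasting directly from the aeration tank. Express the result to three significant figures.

Biomass mass balance (decay neglected): V·X = Y·Q·(S₀ − S)·θ_c, so V = 0.411 × 2020 × (1800 − 5.71) × 21.5 / 1640 = 19529 m³.
Wasting from the aeration tank: Q_w = V / θ_c = 19529 / 21.5 = 908.3 m³/d.

Q_w ≈ 908 m³/d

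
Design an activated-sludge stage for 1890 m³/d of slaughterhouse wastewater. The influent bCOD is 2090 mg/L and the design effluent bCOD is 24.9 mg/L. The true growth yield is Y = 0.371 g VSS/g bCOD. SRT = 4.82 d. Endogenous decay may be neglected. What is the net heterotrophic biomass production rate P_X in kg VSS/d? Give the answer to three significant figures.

No decay correction is needed, so Y_obs = Y = 0.371.
Mass of bCOD removed per day: Q(S₀ − S) = 1890 × 2065 g/m³ = 3903 kg/d.
So the net sludge growth is P_X = 0.3710 × 3903 = 1448 kg VSS/d.

P_X ≈ 1450 kg VSS/d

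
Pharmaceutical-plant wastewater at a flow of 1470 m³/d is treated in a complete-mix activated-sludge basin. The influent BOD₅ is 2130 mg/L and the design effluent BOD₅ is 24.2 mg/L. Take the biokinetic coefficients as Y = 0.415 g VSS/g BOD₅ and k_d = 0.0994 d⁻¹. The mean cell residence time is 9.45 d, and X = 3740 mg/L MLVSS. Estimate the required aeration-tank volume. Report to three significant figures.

Steady-state biomass mass balance: V·X·(1 + k_d·θ_c) = Y·Q·(S₀ − S)·θ_c, so V = 0.415 × 1470 × (2130 − 24.2) × 9.45 / [3740 × (1 + 0.0994 × 9.45)] = 1.21×10^7 / 7253 = 1674 m³.

V ≈ 1670 m³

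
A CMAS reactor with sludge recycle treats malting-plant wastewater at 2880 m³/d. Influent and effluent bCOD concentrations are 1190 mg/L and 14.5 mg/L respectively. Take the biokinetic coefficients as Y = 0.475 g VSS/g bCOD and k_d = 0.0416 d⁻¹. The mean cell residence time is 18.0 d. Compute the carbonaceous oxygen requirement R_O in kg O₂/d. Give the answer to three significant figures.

R_O ≈ 2080 kg O₂/d

Observed yield with endogenous decay: Y_obs = Y / (1 + k_d·θ_c) = 0.475 / (1 + 0.0416 × 18.0) = 0.475 / 1.749 = 0.2716 g VSS/g bCOD.
Mass of bCOD removed per day: Q(S₀ − S) = 2880 × 1176 g/m³ = 3385 kg/d.
Biomass synthesised: P_X = Y_obs × 3385 = 919.5 kg VSS/d.
R_O = Q·ΔS − 1.42 P_X = 3385 − 1306 = 2080 kg O₂/d.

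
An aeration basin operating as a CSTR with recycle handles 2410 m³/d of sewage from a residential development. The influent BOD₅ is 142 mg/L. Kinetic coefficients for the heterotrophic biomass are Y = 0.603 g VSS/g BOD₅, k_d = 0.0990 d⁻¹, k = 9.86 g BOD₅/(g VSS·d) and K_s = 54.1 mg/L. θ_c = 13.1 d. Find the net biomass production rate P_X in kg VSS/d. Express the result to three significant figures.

P_X ≈ 88.8 kg VSS/d

Effluent substrate depends only on kinetics and SRT: S = K_s(1 + k_d θ_c) / [θ_c(Yk − k_d) − 1] = 54.1 × (1 + 0.0990 × 13.1) / [13.1 × (0.603 × 9.86 − 0.0990) − 1] = 124.3 / 75.59 = 1.644 mg/L.
Correct the yield for decay: Y_obs = Y/(1 + k_d θ_c) = 0.603 / (1 + 0.0990 × 13.1) = 0.603 / 2.297 = 0.2625.
Mass of BOD₅ removed per day: Q(S₀ − S) = 2410 × 140.4 g/m³ = 338.3 kg/d.
Biomass produced: P_X = Y_obs·Q·ΔS = 0.2625 × 338.3 ≈ 88.80 kg VSS/d.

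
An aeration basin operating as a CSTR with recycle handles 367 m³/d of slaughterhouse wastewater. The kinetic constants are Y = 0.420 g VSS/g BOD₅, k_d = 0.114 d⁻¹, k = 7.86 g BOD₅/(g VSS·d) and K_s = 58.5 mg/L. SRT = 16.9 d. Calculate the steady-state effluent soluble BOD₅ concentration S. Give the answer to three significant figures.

S ≈ 3.24 mg/L

From the Monod/SRT balance for a CMAS, S = K_s·(1+k_d θ_c)/[θ_c·(Y k − k_d) − 1] = 58.5 × (1 + 0.114 × 16.9) / [16.9 × (0.420 × 7.86 − 0.114) − 1] = 171.2 / 52.86 = 3.239 mg/L.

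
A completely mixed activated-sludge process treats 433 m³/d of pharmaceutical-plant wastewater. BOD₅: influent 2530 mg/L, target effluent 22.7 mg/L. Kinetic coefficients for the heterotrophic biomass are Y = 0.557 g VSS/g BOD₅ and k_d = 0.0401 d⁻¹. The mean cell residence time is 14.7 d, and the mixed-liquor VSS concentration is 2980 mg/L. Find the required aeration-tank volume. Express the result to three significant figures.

From the SRT design equation V = Y Q (S₀−S) θ_c / [X (1 + k_d θ_c)] = 0.557 × 433 × (2530 − 22.7) × 14.7 / [2980 × (1 + 0.0401 × 14.7)] = 8.89×10^6 / 4737 = 1877 m³.

V ≈ 1880 m³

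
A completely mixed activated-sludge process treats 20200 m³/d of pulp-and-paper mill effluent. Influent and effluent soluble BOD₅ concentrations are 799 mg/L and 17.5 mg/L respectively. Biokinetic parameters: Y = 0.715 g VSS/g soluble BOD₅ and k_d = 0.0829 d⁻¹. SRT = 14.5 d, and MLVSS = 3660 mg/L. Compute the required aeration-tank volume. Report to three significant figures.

V ≈ 20300 m³

Rearranging the biomass balance for a CMAS with decay, V = Y·Q·ΔS·θ_c / [X·(1+k_d θ_c)] = 0.715 × 20200 × (799 − 17.5) × 14.5 / [3660 × (1 + 0.0829 × 14.5)] = 1.64×10^8 / 8060 = 20307 m³.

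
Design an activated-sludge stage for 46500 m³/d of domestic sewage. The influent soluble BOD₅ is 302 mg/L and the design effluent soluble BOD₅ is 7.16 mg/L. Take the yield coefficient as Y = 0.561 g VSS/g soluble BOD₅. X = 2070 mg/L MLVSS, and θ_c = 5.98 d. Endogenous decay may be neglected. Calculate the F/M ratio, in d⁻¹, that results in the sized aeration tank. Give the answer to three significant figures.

Biomass mass balance (decay neglected): V·X = Y·Q·(S₀ − S)·θ_c, so V = 0.561 × 46500 × (302 − 7.16) × 5.98 / 2070 = 22219 m³.
F/M = Q·S₀ / (V·X) = 46500 × 302 / (22219 × 2070) = 0.3053 g soluble BOD₅·(g VSS·d)⁻¹.

F/M ≈ 0.305 d⁻¹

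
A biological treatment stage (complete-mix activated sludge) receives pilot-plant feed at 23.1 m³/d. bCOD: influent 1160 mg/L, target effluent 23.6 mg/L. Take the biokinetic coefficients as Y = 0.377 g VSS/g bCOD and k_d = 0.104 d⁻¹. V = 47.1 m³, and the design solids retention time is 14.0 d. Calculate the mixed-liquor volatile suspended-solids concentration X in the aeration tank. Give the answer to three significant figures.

Solving the biomass balance for X: X = Y Q (S₀−S) θ_c / [V (1+k_d θ_c)] = 0.377 × 23.1 × (1160 − 23.6) × 14.0 / [47.1 × (1 + 0.104 × 14.0)] = 1198 mg/L.

X ≈ 1200 mg/L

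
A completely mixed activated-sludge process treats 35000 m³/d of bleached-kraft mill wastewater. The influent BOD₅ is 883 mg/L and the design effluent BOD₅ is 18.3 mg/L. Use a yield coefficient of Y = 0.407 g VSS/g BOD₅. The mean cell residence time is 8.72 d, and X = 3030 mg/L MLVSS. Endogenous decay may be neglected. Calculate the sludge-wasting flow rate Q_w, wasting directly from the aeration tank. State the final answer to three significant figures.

V·X = Y·Q·ΔS·θ_c gives V = 0.407 × 35000 × (883 − 18.3) × 8.72 / 3030 = 35449 m³.
With mixed-liquor wasting, θ_c = V/Q_w, so Q_w = V/θ_c = 35449/8.72 = 4065 m³/d.

Q_w ≈ 4070 m³/d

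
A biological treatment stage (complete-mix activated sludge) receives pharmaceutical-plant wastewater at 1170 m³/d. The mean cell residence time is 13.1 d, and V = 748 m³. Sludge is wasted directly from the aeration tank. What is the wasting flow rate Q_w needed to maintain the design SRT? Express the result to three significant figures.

For wasting at MLVSS concentration, Q_w = V/θ_c = 748.0/13.1 = 57.10 m³/d.

Q_w ≈ 57.1 m³/d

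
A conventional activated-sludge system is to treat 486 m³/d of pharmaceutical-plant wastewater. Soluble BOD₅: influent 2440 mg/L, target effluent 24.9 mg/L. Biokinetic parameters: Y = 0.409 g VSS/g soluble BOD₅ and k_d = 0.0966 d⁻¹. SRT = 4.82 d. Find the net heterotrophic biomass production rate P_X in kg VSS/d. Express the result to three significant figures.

The observed yield is Y_obs = Y/(1 + k_d·θ_c) = 0.409 / (1 + 0.0966 × 4.82) = 0.409 / 1.466 = 0.2791 g VSS per g soluble BOD₅ removed.
ΔS = 2440 − 24.9 = 2415 mg/L, so the substrate removal rate is 486 × 2415/1000 = 1174 kg soluble BOD₅/d.
P_X = Y_obs · Q(S₀ − S) = 0.2791 × 1174 = 327.5 kg VSS/d.

P_X ≈ 328 kg VSS/d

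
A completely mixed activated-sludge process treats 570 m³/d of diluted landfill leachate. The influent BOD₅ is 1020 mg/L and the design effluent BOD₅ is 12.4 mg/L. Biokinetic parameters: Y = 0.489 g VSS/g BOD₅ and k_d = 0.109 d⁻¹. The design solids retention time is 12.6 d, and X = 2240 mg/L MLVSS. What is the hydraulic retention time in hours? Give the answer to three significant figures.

From the SRT design equation V = Y Q (S₀−S) θ_c / [X (1 + k_d θ_c)] = 0.489 × 570 × (1020 − 12.4) × 12.6 / [2240 × (1 + 0.109 × 12.6)] = 3.54×10^6 / 5316 = 665.6 m³.
Hydraulic retention time τ = V/Q = 665.6 / 570 = 1.168 d = 28.03 h.

τ ≈ 28.0 h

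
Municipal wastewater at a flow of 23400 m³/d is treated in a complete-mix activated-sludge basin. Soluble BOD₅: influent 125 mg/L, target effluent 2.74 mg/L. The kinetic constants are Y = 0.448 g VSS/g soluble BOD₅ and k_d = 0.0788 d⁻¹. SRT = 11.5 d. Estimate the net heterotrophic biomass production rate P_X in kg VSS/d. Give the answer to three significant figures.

Y_obs = Y / (1 + k_d θ_c) = 0.448 / (1 + 0.0788 × 11.5) = 0.448 / 1.906 = 0.2350.
Substrate removed = Q·(S₀ − S) = 23400 m³/d × (125 − 2.74) g/m³ = 2.86×10^6 g/d = 2861 kg/d.
Net biomass production P_X = Y_obs × Q·(S₀ − S) = 0.2350 × 2861 = 672.4 kg VSS/d.

P_X ≈ 672 kg VSS/d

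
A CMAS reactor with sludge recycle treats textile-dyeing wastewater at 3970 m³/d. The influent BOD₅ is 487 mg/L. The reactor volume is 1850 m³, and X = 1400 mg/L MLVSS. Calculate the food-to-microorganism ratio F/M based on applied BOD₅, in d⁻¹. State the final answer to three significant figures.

F/M ≈ 0.746 d⁻¹

F/M = applied load / biomass = Q·S₀/(V·X) = 3970 × 487 / (1850 × 1400) = 0.7465 d⁻¹.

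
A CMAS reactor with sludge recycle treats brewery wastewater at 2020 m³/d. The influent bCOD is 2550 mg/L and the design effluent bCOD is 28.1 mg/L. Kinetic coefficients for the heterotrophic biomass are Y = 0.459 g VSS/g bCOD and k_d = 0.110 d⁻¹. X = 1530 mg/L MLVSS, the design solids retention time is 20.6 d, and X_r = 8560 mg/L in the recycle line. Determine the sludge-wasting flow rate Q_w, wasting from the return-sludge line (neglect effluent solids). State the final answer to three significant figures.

Rearranging the biomass balance for a CMAS with decay, V = Y·Q·ΔS·θ_c / [X·(1+k_d θ_c)] = 0.459 × 2020 × (2550 − 28.1) × 20.6 / [1530 × (1 + 0.110 × 20.6)] = 4.82×10^7 / 4997 = 9639 m³.
θ_c = V·X/(Q_w·X_r) when wasting from the recycle, so Q_w = V·X/(θ_c·X_r) = 9639 × 1530 / (20.6 × 8560) = 83.64 m³/d.

Q_w ≈ 83.6 m³/d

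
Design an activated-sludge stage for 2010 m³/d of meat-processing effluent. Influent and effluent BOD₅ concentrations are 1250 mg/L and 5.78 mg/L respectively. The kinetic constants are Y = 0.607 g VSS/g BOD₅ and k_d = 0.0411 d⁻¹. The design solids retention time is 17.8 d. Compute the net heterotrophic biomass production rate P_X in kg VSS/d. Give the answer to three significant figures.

P_X ≈ 877 kg VSS/d

Y_obs = Y / (1 + k_d θ_c) = 0.607 / (1 + 0.0411 × 17.8) = 0.607 / 1.732 = 0.3505.
Mass of BOD₅ removed per day: Q(S₀ − S) = 2010 × 1244 g/m³ = 2501 kg/d.
So the net sludge growth is P_X = 0.3505 × 2501 = 876.7 kg VSS/d.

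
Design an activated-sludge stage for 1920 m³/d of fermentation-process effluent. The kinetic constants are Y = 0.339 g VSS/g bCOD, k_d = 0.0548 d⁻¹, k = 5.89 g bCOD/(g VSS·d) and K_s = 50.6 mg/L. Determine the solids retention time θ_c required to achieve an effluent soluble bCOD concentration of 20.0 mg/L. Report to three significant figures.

Specific growth rate at S = 20.0 mg/L: μ = YkS/(K_s+S) = 0.339·5.89·20.0/(50.6+20.0) = 0.5656 d⁻¹.
θ_c = 1/(μ − k_d) = 1/(0.5656 − 0.0548) = 1/0.5108 = 1.958 d.

θ_c ≈ 1.96 d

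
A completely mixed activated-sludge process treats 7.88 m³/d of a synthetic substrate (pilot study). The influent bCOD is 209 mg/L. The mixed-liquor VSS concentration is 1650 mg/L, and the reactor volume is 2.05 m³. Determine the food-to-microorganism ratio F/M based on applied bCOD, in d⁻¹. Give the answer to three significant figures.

F/M = applied load / biomass = Q·S₀/(V·X) = 7.88 × 209 / (2.050 × 1650) = 0.4869 d⁻¹.

F/M ≈ 0.487 d⁻¹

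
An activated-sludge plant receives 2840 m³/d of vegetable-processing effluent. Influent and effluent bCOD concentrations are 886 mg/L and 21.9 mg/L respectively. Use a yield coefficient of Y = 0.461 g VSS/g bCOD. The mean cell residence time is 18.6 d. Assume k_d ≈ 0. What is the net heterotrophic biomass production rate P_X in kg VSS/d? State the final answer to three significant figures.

P_X ≈ 1130 kg VSS/d

No decay correction is needed, so Y_obs = Y = 0.461.
Mass of bCOD removed per day: Q(S₀ − S) = 2840 × 864.1 g/m³ = 2454 kg/d.
Biomass produced: P_X = Y_obs·Q·ΔS = 0.4610 × 2454 ≈ 1131 kg VSS/d.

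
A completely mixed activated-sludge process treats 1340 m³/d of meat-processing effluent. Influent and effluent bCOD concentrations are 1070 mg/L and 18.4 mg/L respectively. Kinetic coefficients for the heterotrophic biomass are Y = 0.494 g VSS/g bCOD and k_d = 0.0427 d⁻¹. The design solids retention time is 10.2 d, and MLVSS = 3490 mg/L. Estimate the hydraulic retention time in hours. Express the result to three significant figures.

Steady-state biomass mass balance: V·X·(1 + k_d·θ_c) = Y·Q·(S₀ − S)·θ_c, so V = 0.494 × 1340 × (1070 − 18.4) × 10.2 / [3490 × (1 + 0.0427 × 10.2)] = 7.1×10^6 / 5010 = 1417 m³.
τ = V/Q = 1417/1340 = 1.058 d, or 25.38 h.

τ ≈ 25.4 h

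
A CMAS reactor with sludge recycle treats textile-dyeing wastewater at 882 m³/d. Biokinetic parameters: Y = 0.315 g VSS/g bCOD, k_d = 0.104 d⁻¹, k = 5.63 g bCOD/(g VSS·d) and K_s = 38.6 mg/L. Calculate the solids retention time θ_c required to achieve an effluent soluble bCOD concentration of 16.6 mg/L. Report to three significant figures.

From 1/θ_c = Y·k·S/(K_s + S) − k_d: Y·k·S/(K_s+S) = 0.315 × 5.63 × 16.6 / (38.6 + 16.6) = 0.5333 d⁻¹.
1/θ_c = 0.5333 − 0.104 = 0.4293 d⁻¹, so θ_c = 2.329 d.

θ_c ≈ 2.33 d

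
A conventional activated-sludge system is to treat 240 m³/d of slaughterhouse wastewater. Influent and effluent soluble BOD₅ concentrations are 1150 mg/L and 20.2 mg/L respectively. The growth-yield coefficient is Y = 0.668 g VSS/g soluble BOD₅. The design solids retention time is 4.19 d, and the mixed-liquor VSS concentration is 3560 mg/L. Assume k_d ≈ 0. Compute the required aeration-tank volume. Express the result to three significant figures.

Biomass mass balance (decay neglected): V·X = Y·Q·(S₀ − S)·θ_c, so V = 0.668 × 240 × (1150 − 20.2) × 4.19 / 3560 = 213.2 m³.

V ≈ 213 m³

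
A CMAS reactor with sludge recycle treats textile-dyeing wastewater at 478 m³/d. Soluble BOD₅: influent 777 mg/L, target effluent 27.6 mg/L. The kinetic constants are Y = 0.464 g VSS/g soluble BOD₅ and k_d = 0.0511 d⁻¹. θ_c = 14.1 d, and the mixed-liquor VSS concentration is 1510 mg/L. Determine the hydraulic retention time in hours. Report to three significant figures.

From the SRT design equation V = Y Q (S₀−S) θ_c / [X (1 + k_d θ_c)] = 0.464 × 478 × (777 − 27.6) × 14.1 / [1510 × (1 + 0.0511 × 14.1)] = 2.34×10^6 / 2598 = 902.1 m³.
HRT = V/Q = 902.1 m³ / 478 m³·d⁻¹ = 1.887 d × 24 = 45.29 h.

τ ≈ 45.3 h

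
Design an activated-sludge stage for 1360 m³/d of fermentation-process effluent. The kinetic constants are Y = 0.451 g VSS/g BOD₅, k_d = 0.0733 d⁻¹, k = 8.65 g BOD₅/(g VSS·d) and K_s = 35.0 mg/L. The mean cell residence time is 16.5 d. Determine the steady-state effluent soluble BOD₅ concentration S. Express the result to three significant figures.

From the Monod/SRT balance for a CMAS, S = K_s·(1+k_d θ_c)/[θ_c·(Y k − k_d) − 1] = 35.0 × (1 + 0.0733 × 16.5) / [16.5 × (0.451 × 8.65 − 0.0733) − 1] = 77.33 / 62.16 = 1.244 mg/L.

S ≈ 1.24 mg/L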